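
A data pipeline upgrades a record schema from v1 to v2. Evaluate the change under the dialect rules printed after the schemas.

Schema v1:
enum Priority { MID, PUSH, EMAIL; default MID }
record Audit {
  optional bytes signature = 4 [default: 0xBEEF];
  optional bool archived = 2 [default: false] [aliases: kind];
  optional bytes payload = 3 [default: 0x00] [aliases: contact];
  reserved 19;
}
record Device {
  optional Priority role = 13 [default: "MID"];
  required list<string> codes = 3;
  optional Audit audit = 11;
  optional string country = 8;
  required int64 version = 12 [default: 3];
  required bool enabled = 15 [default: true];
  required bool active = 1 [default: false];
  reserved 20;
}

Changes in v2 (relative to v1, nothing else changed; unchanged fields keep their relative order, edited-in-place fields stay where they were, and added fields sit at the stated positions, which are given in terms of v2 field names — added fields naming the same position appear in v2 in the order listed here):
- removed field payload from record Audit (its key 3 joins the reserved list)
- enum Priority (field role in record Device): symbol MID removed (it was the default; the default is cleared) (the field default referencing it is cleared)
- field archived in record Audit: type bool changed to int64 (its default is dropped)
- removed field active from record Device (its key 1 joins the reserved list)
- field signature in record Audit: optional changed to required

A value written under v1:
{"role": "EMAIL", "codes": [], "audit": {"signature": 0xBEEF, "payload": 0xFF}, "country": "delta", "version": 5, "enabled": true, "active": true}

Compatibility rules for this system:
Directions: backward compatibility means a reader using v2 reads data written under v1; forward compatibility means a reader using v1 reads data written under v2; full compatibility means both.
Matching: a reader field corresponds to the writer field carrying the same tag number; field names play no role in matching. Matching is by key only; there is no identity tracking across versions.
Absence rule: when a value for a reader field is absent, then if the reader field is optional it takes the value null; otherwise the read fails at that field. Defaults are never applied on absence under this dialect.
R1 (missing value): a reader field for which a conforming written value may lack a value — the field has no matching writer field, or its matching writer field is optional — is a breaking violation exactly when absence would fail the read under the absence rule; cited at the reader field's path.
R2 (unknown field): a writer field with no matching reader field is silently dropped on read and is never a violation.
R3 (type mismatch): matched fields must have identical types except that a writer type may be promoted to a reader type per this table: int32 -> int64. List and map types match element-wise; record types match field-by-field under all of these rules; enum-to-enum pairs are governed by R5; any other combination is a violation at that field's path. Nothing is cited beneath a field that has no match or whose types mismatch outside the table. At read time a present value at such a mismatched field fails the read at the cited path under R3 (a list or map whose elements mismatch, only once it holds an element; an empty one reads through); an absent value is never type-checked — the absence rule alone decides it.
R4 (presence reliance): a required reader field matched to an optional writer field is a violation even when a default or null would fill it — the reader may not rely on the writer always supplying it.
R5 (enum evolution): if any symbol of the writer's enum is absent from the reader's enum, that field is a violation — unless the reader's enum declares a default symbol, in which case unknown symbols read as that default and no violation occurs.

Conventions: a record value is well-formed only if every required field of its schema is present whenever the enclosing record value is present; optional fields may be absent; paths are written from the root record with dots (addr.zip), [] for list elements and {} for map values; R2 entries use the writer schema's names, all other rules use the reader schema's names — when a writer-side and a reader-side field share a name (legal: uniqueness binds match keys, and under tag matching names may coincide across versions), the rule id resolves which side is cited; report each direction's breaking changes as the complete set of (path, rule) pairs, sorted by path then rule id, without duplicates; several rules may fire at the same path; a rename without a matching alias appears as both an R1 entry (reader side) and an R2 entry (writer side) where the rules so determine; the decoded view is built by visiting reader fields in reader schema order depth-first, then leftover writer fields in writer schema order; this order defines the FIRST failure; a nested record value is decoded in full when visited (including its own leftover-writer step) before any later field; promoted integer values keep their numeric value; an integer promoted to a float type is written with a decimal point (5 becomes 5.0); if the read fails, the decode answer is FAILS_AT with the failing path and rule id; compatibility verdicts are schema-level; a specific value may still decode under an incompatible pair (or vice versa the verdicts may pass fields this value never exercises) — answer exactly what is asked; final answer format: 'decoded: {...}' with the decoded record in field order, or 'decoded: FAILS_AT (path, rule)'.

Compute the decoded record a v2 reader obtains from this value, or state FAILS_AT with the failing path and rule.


in Device below, arrows point writer -> reader
decoding the Device value with the v2 reader:
  role := "EMAIL"
  codes := []
  audit.signature := 0xBEEF
  audit.archived := null (not supplied -> null)
  writer audit.payload: unmatched, discarded
  country := "delta"
  version := 5
  enabled := true
  writer active: unmatched, discarded
  => decoded: {"role": "EMAIL", "codes": [], "audit": {"signature": 0xBEEF, "archived": null}, "country": "delta", "version": 5, "enabled": true}
remaining Device differences; none change what is asked:
  enum Priority (field role in record Device): symbol MID removed (it was the default; the default is cleared) (the field default referencing it is cleared) -> schema-level compatibility only; this Device value's decode is unchanged
  field archived in record Audit: type bool changed to int64 (its default is dropped) -> schema-level compatibility only; this Device value's decode is unchanged
  field signature in record Audit: optional changed to required -> schema-level compatibility only; this Device value's decode is unchanged

decoded: {"role": "EMAIL", "codes": [], "audit": {"signature": 0xBEEF, "archived": null}, "country": "delta", "version": 5, "enabled": true}


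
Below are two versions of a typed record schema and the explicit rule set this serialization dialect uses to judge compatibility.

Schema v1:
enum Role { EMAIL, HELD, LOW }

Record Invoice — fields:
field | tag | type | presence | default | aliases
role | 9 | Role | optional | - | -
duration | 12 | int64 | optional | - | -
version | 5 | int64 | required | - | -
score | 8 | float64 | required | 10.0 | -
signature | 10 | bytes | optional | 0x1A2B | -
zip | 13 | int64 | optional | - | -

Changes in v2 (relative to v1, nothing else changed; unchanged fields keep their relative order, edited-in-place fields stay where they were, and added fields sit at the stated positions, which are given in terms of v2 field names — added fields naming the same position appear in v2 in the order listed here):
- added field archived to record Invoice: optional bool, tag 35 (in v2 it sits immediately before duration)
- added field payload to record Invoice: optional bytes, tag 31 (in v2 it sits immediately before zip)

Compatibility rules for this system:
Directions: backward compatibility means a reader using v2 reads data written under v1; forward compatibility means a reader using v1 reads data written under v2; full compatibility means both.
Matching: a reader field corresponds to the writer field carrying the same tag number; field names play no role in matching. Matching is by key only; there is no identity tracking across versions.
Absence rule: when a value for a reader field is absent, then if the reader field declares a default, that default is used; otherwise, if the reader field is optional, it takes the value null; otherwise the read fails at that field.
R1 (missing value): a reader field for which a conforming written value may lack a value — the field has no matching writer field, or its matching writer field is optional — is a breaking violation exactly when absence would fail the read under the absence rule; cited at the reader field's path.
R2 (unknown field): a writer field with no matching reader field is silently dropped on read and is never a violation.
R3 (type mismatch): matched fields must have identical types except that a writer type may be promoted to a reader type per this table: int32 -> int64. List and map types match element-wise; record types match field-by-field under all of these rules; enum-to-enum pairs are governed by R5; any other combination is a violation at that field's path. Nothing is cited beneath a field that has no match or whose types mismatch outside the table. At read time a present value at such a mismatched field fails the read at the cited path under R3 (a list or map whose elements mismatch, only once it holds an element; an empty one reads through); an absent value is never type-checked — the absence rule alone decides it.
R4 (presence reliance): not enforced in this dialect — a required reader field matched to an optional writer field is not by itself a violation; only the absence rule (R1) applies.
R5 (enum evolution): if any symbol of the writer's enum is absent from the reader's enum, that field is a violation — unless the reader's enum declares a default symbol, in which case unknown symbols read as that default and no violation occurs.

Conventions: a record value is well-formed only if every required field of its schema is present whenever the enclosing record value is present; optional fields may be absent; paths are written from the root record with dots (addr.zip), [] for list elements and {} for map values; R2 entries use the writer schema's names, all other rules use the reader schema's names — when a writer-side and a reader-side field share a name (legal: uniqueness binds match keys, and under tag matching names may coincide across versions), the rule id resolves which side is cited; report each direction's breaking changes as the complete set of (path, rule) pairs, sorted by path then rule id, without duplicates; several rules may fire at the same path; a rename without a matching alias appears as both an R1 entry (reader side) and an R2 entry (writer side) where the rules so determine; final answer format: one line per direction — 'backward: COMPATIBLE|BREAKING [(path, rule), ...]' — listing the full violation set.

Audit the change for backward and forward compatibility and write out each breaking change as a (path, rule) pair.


each type pair in Invoice: writer, then reader
backward pass over Invoice, reader schema v2, writer schema v1:
  Role -> Role, writer optional: role aligns to role
  archived: no writer-side match
  int64 -> int64, writer optional: duration aligns to duration
  int64 -> int64, writer required: version aligns to version
  float64 -> float64, writer required: score aligns to score
  bytes -> bytes, writer optional: signature aligns to signature
  payload: no writer-side match
  int64 -> int64, writer optional: zip aligns to zip
  nothing fires on Invoice: backward is COMPATIBLE
forward pass over Invoice, reader schema v1, writer schema v2:
  Role -> Role, writer optional: role aligns to role
  int64 -> int64, writer optional: duration aligns to duration
  int64 -> int64, writer required: version aligns to version
  float64 -> float64, writer required: score aligns to score
  bytes -> bytes, writer optional: signature aligns to signature
  int64 -> int64, writer optional: zip aligns to zip
  writer archived: unknown to reader
  writer payload: unknown to reader
  nothing fires on Invoice: forward is COMPATIBLE

backward: COMPATIBLE []; forward: COMPATIBLE []


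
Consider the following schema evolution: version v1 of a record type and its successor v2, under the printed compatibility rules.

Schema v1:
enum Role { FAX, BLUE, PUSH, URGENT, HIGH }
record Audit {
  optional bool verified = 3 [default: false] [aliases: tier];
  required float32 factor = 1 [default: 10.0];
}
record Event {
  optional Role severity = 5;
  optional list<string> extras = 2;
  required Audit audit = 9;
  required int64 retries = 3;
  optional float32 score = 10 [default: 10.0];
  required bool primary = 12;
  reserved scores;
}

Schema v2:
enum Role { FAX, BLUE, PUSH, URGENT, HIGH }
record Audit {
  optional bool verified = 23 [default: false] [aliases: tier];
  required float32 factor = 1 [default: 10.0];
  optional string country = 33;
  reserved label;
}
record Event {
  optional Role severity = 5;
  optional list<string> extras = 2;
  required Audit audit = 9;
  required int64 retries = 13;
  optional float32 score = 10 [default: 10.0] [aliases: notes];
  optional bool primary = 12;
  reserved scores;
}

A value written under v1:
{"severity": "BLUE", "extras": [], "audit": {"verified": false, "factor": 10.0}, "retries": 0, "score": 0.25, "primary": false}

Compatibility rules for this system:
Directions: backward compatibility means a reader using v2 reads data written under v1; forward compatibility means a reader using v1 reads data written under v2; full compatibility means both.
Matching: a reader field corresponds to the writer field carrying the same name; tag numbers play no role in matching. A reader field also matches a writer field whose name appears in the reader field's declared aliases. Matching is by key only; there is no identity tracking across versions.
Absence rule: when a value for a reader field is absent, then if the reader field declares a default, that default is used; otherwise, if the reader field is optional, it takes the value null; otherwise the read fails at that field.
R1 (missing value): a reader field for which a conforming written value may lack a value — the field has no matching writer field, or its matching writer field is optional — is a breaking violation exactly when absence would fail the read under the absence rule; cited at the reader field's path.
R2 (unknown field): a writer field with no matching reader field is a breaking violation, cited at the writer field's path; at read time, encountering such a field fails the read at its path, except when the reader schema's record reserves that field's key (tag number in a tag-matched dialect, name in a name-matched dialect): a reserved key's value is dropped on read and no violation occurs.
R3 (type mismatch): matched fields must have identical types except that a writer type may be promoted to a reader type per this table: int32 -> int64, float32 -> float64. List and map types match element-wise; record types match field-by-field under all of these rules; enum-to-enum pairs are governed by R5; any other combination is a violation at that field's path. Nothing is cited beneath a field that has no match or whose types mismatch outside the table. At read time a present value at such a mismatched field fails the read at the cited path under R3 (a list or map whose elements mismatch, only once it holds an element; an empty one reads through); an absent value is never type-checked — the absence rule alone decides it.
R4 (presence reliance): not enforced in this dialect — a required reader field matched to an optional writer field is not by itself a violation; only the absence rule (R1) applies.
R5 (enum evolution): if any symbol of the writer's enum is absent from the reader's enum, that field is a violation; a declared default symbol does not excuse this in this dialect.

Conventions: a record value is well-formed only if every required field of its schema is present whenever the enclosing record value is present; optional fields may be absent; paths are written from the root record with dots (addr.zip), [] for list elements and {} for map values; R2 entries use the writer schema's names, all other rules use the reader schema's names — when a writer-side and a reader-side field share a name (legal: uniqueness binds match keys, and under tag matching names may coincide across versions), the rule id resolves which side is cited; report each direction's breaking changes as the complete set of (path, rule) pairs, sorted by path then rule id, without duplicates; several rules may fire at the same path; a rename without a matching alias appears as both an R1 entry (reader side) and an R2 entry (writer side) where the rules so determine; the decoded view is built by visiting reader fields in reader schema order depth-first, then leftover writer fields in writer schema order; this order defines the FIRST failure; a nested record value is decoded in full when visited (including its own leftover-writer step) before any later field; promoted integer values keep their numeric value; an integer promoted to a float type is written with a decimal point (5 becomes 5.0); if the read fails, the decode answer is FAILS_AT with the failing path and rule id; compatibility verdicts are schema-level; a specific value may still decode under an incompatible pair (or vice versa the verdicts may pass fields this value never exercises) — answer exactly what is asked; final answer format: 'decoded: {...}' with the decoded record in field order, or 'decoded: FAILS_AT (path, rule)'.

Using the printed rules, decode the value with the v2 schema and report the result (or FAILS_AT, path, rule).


in Event below, arrows point writer -> reader
decode (reader v2):
  severity := "BLUE"
  extras := []
  audit.verified := false
  audit.factor := 10.0
  audit.country := null (absent, optional -> null)
  retries := 0
  score := 0.25
  primary := false
  => decoded: {"severity": "BLUE", "extras": [], "audit": {"verified": false, "factor": 10.0, "country": null}, "retries": 0, "score": 0.25, "primary": false}
checking off the Event differences that do not matter here:
  field primary in record Event: required changed to optional -> matters for Event compatibility verdicts, not for this value's decode
  field retries in record Event: tag 3 changed to 13 -> no rule fires on it and the decoded Event view is identical with or without it
  field verified in record Audit: tag 3 changed to 23 -> no rule fires on it and the decoded Event view is identical with or without it

decoded: {"severity": "BLUE", "extras": [], "audit": {"verified": false, "factor": 10.0, "country": null}, "retries": 0, "score": 0.25, "primary": false}


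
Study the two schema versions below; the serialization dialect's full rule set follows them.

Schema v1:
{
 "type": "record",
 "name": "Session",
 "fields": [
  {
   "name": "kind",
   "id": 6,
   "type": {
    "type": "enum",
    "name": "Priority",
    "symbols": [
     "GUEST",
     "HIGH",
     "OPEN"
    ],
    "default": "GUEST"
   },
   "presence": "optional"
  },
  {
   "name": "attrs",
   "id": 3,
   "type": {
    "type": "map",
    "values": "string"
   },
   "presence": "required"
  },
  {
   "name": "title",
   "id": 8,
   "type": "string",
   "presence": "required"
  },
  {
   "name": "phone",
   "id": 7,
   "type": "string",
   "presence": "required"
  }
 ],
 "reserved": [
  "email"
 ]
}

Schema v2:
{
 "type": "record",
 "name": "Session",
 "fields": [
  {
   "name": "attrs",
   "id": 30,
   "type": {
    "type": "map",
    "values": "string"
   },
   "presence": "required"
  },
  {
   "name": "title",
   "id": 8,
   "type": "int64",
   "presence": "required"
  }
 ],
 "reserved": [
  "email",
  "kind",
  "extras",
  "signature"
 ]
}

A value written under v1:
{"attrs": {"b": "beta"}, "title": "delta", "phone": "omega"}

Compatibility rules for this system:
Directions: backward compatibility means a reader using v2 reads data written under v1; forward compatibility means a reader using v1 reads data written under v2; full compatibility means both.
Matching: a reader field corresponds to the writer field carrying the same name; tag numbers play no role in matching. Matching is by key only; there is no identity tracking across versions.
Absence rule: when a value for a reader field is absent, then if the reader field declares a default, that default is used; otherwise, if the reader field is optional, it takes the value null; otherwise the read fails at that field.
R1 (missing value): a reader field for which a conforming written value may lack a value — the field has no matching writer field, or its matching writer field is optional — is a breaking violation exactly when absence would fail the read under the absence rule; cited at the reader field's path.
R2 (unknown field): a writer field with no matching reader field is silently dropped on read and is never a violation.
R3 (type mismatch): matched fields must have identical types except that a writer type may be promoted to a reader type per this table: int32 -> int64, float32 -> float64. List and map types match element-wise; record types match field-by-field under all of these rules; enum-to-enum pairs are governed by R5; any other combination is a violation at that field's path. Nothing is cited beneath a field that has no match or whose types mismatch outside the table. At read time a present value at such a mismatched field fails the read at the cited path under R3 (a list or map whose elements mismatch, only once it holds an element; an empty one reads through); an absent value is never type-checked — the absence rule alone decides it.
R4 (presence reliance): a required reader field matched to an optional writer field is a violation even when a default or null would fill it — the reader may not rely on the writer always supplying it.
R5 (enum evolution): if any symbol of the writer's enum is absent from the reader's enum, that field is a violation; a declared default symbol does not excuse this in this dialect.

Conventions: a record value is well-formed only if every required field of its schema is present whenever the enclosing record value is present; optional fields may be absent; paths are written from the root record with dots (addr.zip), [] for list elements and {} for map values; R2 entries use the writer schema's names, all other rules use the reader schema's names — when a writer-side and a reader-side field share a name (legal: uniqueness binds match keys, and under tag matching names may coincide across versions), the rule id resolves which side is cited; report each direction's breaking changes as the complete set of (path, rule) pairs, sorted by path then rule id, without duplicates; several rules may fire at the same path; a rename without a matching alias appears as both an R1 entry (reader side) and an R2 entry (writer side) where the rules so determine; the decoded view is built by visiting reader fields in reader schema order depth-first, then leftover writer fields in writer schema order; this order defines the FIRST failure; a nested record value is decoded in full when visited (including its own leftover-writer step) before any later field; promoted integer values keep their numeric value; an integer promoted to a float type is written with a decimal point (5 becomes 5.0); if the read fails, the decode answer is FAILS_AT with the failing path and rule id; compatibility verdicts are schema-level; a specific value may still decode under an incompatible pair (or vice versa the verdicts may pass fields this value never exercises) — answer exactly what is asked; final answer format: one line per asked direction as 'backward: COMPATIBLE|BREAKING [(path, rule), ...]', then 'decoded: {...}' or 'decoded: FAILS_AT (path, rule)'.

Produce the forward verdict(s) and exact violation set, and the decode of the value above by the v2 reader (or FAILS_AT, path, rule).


forward: BREAKING [(phone, R1), (title, R3)]; decoded: FAILS_AT (title, R3)

each type pair in Session: writer, then reader
forward for Session (reader v1, writer v2):
  kind: no writer match
  attrs: map<string, string> -> map<string, string>, writer required; from attrs
  title: int64 -> string, writer required; from title
  phone: no writer match
  breaking: (phone, R1)
  breaking: (title, R3)
  => 2 violation(s): forward is BREAKING for Session
decode walk for Session under reader schema v2:
  attrs := {"b": "beta"}
  read fails at title under R3
  => FAILS_AT (title, R3)
remaining Session differences; none change what is asked:
  removed field kind from record Session (its key "kind" joins the reserved list) -> inert for the asked Session verdict: nothing fires
  field attrs in record Session: tag 3 changed to 30 -> inert for the asked Session verdict: nothing fires


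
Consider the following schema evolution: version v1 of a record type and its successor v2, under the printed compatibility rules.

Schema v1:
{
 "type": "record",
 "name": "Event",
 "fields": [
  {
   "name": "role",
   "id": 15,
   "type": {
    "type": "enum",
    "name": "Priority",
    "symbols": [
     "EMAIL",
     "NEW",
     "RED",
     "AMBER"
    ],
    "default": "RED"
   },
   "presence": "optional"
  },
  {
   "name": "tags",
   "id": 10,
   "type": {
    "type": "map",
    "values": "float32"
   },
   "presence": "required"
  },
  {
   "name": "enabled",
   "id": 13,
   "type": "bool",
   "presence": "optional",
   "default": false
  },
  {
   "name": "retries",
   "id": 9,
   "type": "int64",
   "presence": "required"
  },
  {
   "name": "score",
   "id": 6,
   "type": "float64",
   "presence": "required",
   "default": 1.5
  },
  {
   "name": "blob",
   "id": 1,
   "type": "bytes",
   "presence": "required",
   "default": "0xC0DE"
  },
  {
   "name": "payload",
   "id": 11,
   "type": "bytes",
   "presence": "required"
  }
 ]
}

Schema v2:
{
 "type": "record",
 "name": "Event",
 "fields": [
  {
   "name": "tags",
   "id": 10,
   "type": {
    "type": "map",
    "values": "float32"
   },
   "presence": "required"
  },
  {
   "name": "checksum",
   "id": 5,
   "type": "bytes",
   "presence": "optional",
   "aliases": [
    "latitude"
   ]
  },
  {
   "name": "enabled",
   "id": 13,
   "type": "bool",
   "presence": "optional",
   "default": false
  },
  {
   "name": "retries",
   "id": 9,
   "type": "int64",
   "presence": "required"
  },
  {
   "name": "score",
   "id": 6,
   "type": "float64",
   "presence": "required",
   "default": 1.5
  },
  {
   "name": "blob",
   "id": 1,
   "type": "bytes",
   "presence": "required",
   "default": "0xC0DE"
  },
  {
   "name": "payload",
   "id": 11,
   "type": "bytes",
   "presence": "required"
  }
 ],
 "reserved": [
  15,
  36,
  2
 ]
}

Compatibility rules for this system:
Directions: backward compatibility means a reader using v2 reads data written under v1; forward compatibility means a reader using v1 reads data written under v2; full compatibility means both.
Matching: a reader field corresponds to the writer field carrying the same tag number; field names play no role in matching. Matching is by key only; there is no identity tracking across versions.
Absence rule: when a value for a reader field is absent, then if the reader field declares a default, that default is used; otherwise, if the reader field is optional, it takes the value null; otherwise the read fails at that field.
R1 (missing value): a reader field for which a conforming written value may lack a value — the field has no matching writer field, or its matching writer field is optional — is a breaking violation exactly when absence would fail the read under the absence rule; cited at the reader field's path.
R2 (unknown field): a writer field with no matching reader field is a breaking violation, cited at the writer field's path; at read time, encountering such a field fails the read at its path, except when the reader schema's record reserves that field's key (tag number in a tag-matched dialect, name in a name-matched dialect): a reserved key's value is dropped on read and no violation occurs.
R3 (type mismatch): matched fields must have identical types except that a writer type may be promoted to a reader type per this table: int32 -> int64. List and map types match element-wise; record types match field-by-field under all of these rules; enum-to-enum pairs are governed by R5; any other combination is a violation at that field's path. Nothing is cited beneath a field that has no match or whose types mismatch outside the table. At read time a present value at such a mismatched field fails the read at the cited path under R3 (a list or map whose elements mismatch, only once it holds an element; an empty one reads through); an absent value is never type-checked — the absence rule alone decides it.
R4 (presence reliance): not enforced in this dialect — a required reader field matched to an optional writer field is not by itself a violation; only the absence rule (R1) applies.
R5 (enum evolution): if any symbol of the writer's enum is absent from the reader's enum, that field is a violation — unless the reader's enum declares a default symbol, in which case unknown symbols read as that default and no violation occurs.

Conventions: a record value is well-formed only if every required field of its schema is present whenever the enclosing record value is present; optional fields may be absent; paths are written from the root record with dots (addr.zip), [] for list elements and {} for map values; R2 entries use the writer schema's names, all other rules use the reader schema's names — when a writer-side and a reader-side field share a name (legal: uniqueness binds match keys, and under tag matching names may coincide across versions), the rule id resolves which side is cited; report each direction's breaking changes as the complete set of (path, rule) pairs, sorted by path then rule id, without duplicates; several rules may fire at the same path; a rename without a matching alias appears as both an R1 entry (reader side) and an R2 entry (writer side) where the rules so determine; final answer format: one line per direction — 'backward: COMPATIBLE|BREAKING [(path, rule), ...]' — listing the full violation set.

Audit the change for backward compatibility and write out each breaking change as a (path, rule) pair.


backward: COMPATIBLE []

in Event below, arrows point writer -> reader
backward for Event (reader v2, writer v1):
  tags: map<string, float32> -> map<string, float32>, writer required; from tags
  no writer field matches reader checksum
  enabled: bool -> bool, writer optional; from enabled
  retries: int64 -> int64, writer required; from retries
  score: float64 -> float64, writer required; from score
  blob: bytes -> bytes, writer required; from blob
  payload: bytes -> bytes, writer required; from payload
  writer role: unknown to reader
  => backward: COMPATIBLE
checking off the Event differences that do not matter here:
  added field checksum to record Event: optional bytes, tag 5 (in v2 it sits immediately before enabled) -> affects forward compatibility only, which is not asked
  removed field role from record Event (its key 15 joins the reserved list) -> no rule fires on it in Event's dialect; the asked verdict holds


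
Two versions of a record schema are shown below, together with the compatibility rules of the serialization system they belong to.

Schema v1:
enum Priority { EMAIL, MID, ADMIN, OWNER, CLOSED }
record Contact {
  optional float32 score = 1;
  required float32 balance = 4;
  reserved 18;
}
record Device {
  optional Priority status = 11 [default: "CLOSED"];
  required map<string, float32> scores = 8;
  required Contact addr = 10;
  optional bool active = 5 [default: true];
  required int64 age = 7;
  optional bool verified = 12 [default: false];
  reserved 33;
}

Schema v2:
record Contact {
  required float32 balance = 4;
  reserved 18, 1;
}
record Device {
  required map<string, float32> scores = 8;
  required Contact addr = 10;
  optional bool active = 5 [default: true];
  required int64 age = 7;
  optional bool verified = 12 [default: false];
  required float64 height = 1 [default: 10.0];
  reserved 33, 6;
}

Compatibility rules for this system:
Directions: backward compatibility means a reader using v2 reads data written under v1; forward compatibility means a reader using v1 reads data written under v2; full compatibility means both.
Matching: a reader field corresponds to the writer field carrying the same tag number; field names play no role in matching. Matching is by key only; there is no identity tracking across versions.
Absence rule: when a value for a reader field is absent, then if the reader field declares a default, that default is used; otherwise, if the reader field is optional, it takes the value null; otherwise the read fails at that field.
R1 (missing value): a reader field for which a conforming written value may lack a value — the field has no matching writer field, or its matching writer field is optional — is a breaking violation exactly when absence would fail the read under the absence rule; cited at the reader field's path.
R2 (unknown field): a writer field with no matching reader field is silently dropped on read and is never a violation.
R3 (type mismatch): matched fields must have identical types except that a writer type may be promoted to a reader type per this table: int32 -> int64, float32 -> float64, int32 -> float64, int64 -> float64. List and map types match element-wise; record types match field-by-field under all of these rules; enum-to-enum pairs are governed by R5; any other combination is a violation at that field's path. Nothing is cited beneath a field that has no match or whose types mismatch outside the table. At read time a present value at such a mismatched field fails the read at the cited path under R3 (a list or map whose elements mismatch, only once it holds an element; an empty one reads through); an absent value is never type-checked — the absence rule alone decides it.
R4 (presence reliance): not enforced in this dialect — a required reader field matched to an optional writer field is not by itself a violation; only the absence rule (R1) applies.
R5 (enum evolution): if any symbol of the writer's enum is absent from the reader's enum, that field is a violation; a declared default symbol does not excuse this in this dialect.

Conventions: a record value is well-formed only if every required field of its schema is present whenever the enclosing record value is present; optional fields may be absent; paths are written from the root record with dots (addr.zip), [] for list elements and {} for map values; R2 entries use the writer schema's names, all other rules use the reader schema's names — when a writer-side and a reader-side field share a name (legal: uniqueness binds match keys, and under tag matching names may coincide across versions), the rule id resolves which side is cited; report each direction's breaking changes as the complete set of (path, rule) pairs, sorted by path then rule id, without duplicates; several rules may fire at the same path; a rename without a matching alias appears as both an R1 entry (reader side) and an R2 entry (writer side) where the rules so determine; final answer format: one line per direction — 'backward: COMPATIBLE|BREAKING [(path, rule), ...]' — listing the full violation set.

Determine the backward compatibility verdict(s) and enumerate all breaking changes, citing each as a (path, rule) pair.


arrows below run writer -> reader for Device
backward pass over Device, reader schema v2, writer schema v1:
  scores: paired with writer scores (map<string, float32> -> map<string, float32>; writer required)
  addr: paired with writer addr (Contact -> Contact; writer required)
  active: paired with writer active (bool -> bool; writer optional)
  age: paired with writer age (int64 -> int64; writer required)
  verified: paired with writer verified (bool -> bool; writer optional)
  no writer field matches reader height
  status (writer side), unknown to reader
  addr.balance: paired with writer addr.balance (float32 -> float32; writer required)
  addr.score (writer side), unknown to reader
  => backward verdict for Device: COMPATIBLE, no violations
the rest of the Device diff is inert for this question:
  removed field score from record Contact (its key 1 joins the reserved list) -> no rule fires on it in Device's dialect; the asked verdict holds
  added field height to record Device: required float64, tag 1, default 10.0 (in v2 it sits last) -> no rule fires on it in Device's dialect; the asked verdict holds
  removed field status from record Device -> no rule fires on it in Device's dialect; the asked verdict holds

backward: COMPATIBLE []


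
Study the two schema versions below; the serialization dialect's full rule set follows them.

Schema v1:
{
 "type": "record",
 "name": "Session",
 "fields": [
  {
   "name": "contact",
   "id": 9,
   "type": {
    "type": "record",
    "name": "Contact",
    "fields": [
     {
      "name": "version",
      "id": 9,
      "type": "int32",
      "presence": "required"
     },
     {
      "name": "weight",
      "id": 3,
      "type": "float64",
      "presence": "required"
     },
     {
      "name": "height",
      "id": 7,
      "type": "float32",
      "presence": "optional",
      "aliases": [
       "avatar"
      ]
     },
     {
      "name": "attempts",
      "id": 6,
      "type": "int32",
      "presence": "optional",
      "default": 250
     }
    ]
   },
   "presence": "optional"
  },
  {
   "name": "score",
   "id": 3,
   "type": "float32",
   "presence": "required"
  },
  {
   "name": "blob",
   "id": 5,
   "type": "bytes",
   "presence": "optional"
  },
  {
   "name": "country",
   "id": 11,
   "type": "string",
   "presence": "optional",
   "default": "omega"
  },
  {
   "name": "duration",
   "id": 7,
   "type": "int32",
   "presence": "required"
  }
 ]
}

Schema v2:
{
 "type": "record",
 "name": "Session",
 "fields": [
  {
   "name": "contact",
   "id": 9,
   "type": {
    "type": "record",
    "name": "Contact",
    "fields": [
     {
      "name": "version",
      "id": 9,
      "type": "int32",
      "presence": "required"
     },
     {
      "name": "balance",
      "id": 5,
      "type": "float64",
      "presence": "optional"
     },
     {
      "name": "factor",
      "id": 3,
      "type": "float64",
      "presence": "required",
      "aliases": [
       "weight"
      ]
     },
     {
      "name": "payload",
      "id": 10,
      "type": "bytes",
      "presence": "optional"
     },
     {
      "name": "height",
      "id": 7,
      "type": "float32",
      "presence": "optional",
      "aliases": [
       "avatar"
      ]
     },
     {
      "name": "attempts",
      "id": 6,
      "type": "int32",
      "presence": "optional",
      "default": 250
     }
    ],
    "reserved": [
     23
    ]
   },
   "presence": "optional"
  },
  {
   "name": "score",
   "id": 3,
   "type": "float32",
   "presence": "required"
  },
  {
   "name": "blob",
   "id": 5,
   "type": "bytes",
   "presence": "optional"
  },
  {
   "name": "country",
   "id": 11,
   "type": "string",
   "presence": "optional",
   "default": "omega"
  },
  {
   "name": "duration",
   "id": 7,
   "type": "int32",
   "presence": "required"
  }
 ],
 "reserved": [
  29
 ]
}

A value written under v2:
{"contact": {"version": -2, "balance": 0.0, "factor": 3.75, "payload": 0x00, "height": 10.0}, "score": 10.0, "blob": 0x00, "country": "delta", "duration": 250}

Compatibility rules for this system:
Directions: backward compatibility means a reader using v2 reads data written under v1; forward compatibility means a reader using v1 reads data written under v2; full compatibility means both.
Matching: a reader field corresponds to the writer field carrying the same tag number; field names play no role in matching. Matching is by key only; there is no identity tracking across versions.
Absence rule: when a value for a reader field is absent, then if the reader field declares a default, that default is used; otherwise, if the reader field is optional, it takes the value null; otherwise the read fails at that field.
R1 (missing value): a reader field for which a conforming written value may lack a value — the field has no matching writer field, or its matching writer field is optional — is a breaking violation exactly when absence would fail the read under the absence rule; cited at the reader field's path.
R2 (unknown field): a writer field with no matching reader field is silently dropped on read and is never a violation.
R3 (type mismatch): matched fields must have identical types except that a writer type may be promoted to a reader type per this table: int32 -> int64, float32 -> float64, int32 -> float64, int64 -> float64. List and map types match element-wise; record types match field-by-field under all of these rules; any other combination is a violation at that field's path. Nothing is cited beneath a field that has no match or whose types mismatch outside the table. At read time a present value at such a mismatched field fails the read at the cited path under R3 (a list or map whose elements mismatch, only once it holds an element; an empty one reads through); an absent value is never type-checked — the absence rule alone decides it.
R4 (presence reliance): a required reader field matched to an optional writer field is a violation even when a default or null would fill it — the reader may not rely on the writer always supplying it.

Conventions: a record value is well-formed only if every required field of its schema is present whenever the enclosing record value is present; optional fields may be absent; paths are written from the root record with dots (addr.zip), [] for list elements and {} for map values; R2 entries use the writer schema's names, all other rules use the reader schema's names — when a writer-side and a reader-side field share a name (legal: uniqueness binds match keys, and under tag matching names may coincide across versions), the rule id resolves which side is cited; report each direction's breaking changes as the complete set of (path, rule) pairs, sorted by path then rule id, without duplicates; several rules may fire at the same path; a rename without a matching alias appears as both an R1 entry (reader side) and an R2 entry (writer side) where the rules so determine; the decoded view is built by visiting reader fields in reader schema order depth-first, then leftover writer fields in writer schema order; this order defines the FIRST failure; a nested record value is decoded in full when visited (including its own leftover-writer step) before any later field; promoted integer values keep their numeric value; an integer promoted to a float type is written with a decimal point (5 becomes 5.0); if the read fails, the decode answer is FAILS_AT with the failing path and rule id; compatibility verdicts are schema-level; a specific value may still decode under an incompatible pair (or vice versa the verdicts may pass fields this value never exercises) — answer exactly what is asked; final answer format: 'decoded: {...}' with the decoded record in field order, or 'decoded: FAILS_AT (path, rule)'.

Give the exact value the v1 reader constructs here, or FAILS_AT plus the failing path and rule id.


the writer's type comes first in each Session pair
migrating the Session value to v1:
  contact.version := -2
  contact.weight := 3.75 (from writer factor)
  contact.height := 10.0
  contact.attempts := 250 (missing; default applied)
  writer contact.balance: no reader field; dropped
  writer contact.payload: no reader field; dropped
  score := 10.0
  blob := 0x00
  country := "delta"
  duration := 250
  => decoded: {"contact": {"version": -2, "weight": 3.75, "height": 10.0, "attempts": 250}, "score": 10.0, "blob": 0x00, "country": "delta", "duration": 250}
ruling out the remaining Session differences:
  added field balance to record Contact: optional float64, tag 5 (in v2 it sits immediately before factor) -> triggers nothing under the printed rules; the Session answer is the same either way
  renamed field weight to factor in record Contact (alias weight declared on the renamed field) -> triggers nothing under the printed rules; the Session answer is the same either way
  added field payload to record Contact: optional bytes, tag 10 (in v2 it sits immediately before height) -> triggers nothing under the printed rules; the Session answer is the same either way

decoded: {"contact": {"version": -2, "weight": 3.75, "height": 10.0, "attempts": 250}, "score": 10.0, "blob": 0x00, "country": "delta", "duration": 250}
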